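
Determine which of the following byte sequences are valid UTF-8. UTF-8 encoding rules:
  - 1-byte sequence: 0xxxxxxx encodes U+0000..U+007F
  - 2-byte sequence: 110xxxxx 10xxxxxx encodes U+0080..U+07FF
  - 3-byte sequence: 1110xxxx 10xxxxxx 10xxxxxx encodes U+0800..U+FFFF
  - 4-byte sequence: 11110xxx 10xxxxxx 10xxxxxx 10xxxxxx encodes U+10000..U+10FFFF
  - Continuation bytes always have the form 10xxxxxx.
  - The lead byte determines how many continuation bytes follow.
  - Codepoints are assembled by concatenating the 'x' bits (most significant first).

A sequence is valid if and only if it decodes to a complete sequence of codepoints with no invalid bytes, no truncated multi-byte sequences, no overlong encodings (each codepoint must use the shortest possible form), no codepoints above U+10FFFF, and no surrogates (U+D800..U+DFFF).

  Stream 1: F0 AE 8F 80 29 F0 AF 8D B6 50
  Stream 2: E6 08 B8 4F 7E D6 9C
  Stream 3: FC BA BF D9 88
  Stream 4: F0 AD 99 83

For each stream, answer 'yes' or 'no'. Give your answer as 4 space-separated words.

Answer: yes no no yes

Derivation:
Stream 1: decodes cleanly. VALID
Stream 2: error at byte offset 1. INVALID
Stream 3: error at byte offset 0. INVALID
Stream 4: decodes cleanly. VALID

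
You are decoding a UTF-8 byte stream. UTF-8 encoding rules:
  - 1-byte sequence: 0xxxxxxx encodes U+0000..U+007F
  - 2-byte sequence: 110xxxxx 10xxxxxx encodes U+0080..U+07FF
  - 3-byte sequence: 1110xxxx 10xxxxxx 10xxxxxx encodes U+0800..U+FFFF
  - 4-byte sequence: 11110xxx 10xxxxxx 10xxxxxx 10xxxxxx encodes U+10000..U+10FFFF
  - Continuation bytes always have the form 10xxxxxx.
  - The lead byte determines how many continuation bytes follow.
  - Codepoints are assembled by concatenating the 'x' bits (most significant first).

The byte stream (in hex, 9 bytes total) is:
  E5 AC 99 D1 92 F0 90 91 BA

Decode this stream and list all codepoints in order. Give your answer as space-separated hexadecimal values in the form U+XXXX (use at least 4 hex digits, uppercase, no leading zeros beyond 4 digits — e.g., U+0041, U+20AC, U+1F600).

Answer: U+5B19 U+0452 U+1047A

Derivation:
Byte[0]=E5: 3-byte lead, need 2 cont bytes. acc=0x5
Byte[1]=AC: continuation. acc=(acc<<6)|0x2C=0x16C
Byte[2]=99: continuation. acc=(acc<<6)|0x19=0x5B19
Completed: cp=U+5B19 (starts at byte 0)
Byte[3]=D1: 2-byte lead, need 1 cont bytes. acc=0x11
Byte[4]=92: continuation. acc=(acc<<6)|0x12=0x452
Completed: cp=U+0452 (starts at byte 3)
Byte[5]=F0: 4-byte lead, need 3 cont bytes. acc=0x0
Byte[6]=90: continuation. acc=(acc<<6)|0x10=0x10
Byte[7]=91: continuation. acc=(acc<<6)|0x11=0x411
Byte[8]=BA: continuation. acc=(acc<<6)|0x3A=0x1047A
Completed: cp=U+1047A (starts at byte 5)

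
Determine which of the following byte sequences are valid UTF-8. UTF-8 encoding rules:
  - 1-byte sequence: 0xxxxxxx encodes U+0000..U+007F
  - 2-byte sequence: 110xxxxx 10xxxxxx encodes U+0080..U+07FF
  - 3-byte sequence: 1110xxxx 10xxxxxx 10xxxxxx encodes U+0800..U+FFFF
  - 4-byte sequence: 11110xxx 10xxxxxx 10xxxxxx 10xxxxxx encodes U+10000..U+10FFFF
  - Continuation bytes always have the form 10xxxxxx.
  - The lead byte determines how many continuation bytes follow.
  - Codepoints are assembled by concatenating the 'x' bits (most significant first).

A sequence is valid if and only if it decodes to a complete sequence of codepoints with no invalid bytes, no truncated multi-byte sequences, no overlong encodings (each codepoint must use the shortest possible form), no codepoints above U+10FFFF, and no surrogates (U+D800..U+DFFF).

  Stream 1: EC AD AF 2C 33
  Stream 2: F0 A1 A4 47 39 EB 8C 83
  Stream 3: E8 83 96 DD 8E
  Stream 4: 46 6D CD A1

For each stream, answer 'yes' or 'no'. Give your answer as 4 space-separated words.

Stream 1: decodes cleanly. VALID
Stream 2: error at byte offset 3. INVALID
Stream 3: decodes cleanly. VALID
Stream 4: decodes cleanly. VALID

Answer: yes no yes yes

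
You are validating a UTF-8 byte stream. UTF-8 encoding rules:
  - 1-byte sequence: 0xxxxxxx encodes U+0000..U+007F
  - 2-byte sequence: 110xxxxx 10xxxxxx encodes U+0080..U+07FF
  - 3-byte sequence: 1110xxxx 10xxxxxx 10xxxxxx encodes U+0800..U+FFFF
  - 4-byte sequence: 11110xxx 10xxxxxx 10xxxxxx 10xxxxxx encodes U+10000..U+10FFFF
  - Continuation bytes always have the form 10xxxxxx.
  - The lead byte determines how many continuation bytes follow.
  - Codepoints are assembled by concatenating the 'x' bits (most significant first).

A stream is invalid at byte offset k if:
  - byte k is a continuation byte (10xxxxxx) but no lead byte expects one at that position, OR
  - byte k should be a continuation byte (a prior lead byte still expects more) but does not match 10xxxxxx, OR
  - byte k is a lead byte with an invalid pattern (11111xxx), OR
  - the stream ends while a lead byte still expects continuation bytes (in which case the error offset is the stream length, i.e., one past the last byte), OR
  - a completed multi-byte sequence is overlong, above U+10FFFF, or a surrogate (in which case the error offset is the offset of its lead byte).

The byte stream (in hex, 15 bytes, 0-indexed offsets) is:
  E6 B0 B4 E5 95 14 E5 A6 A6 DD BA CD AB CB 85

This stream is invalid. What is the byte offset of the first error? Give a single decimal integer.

Byte[0]=E6: 3-byte lead, need 2 cont bytes. acc=0x6
Byte[1]=B0: continuation. acc=(acc<<6)|0x30=0x1B0
Byte[2]=B4: continuation. acc=(acc<<6)|0x34=0x6C34
Completed: cp=U+6C34 (starts at byte 0)
Byte[3]=E5: 3-byte lead, need 2 cont bytes. acc=0x5
Byte[4]=95: continuation. acc=(acc<<6)|0x15=0x155
Byte[5]=14: expected 10xxxxxx continuation. INVALID

Answer: 5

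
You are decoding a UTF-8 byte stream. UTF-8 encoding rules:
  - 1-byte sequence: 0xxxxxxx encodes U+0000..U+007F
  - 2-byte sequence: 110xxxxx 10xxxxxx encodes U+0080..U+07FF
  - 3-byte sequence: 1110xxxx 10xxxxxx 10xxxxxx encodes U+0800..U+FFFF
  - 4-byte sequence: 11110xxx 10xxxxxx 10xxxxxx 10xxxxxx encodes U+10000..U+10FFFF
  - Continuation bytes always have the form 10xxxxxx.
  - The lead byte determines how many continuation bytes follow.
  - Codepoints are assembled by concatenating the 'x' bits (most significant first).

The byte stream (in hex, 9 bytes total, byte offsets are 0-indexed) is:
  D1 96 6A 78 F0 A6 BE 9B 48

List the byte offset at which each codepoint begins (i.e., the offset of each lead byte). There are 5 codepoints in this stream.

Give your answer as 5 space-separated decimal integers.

Byte[0]=D1: 2-byte lead, need 1 cont bytes. acc=0x11
Byte[1]=96: continuation. acc=(acc<<6)|0x16=0x456
Completed: cp=U+0456 (starts at byte 0)
Byte[2]=6A: 1-byte ASCII. cp=U+006A
Byte[3]=78: 1-byte ASCII. cp=U+0078
Byte[4]=F0: 4-byte lead, need 3 cont bytes. acc=0x0
Byte[5]=A6: continuation. acc=(acc<<6)|0x26=0x26
Byte[6]=BE: continuation. acc=(acc<<6)|0x3E=0x9BE
Byte[7]=9B: continuation. acc=(acc<<6)|0x1B=0x26F9B
Completed: cp=U+26F9B (starts at byte 4)
Byte[8]=48: 1-byte ASCII. cp=U+0048

Answer: 0 2 3 4 8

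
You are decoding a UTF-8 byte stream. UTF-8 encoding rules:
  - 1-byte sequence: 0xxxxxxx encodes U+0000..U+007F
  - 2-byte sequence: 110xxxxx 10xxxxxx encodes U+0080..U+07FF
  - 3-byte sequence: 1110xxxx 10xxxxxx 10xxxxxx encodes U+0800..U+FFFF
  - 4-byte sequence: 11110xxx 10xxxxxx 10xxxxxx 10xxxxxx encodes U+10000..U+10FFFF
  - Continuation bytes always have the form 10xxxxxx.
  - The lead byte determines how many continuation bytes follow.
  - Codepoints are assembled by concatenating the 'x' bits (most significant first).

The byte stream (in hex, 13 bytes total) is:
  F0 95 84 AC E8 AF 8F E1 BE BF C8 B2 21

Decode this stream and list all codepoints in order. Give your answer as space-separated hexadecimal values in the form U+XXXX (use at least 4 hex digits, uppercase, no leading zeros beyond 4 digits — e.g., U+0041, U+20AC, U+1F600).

Byte[0]=F0: 4-byte lead, need 3 cont bytes. acc=0x0
Byte[1]=95: continuation. acc=(acc<<6)|0x15=0x15
Byte[2]=84: continuation. acc=(acc<<6)|0x04=0x544
Byte[3]=AC: continuation. acc=(acc<<6)|0x2C=0x1512C
Completed: cp=U+1512C (starts at byte 0)
Byte[4]=E8: 3-byte lead, need 2 cont bytes. acc=0x8
Byte[5]=AF: continuation. acc=(acc<<6)|0x2F=0x22F
Byte[6]=8F: continuation. acc=(acc<<6)|0x0F=0x8BCF
Completed: cp=U+8BCF (starts at byte 4)
Byte[7]=E1: 3-byte lead, need 2 cont bytes. acc=0x1
Byte[8]=BE: continuation. acc=(acc<<6)|0x3E=0x7E
Byte[9]=BF: continuation. acc=(acc<<6)|0x3F=0x1FBF
Completed: cp=U+1FBF (starts at byte 7)
Byte[10]=C8: 2-byte lead, need 1 cont bytes. acc=0x8
Byte[11]=B2: continuation. acc=(acc<<6)|0x32=0x232
Completed: cp=U+0232 (starts at byte 10)
Byte[12]=21: 1-byte ASCII. cp=U+0021

Answer: U+1512C U+8BCF U+1FBF U+0232 U+0021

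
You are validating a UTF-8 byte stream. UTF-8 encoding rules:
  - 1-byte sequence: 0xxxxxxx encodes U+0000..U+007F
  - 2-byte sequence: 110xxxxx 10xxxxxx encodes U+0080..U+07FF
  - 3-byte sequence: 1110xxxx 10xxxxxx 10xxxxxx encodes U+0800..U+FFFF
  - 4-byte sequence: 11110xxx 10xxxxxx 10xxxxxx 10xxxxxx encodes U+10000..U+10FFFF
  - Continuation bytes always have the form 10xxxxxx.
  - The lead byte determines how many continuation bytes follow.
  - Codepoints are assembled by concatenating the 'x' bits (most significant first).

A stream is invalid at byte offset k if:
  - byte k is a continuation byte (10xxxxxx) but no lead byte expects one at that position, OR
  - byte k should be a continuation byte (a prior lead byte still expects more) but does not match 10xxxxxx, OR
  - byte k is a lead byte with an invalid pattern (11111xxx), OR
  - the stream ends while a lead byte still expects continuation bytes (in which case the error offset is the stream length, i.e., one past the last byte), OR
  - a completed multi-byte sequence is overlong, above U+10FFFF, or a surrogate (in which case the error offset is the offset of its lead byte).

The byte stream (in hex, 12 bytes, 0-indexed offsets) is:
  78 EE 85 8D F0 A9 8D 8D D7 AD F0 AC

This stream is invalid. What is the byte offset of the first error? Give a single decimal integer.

Byte[0]=78: 1-byte ASCII. cp=U+0078
Byte[1]=EE: 3-byte lead, need 2 cont bytes. acc=0xE
Byte[2]=85: continuation. acc=(acc<<6)|0x05=0x385
Byte[3]=8D: continuation. acc=(acc<<6)|0x0D=0xE14D
Completed: cp=U+E14D (starts at byte 1)
Byte[4]=F0: 4-byte lead, need 3 cont bytes. acc=0x0
Byte[5]=A9: continuation. acc=(acc<<6)|0x29=0x29
Byte[6]=8D: continuation. acc=(acc<<6)|0x0D=0xA4D
Byte[7]=8D: continuation. acc=(acc<<6)|0x0D=0x2934D
Completed: cp=U+2934D (starts at byte 4)
Byte[8]=D7: 2-byte lead, need 1 cont bytes. acc=0x17
Byte[9]=AD: continuation. acc=(acc<<6)|0x2D=0x5ED
Completed: cp=U+05ED (starts at byte 8)
Byte[10]=F0: 4-byte lead, need 3 cont bytes. acc=0x0
Byte[11]=AC: continuation. acc=(acc<<6)|0x2C=0x2C
Byte[12]: stream ended, expected continuation. INVALID

Answer: 12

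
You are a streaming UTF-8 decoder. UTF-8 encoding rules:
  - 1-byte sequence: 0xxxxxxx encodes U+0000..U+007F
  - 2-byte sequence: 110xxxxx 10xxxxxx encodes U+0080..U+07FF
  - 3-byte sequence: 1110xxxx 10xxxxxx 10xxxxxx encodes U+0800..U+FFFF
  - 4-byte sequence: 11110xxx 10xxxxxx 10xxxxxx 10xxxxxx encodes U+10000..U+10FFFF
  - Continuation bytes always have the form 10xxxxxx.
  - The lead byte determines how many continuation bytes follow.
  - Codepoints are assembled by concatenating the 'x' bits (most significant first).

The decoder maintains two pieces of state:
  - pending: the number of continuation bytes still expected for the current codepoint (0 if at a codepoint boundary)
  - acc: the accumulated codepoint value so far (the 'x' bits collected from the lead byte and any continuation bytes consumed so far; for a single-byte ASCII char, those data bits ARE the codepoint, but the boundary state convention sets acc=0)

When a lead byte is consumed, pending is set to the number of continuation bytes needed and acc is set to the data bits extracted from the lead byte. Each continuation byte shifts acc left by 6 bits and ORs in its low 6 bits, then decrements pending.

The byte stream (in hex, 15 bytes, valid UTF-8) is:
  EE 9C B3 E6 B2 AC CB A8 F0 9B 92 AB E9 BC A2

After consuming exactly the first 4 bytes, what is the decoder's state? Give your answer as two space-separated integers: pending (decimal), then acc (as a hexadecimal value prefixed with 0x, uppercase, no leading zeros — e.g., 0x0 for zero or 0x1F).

Answer: 2 0x6

Derivation:
Byte[0]=EE: 3-byte lead. pending=2, acc=0xE
Byte[1]=9C: continuation. acc=(acc<<6)|0x1C=0x39C, pending=1
Byte[2]=B3: continuation. acc=(acc<<6)|0x33=0xE733, pending=0
Byte[3]=E6: 3-byte lead. pending=2, acc=0x6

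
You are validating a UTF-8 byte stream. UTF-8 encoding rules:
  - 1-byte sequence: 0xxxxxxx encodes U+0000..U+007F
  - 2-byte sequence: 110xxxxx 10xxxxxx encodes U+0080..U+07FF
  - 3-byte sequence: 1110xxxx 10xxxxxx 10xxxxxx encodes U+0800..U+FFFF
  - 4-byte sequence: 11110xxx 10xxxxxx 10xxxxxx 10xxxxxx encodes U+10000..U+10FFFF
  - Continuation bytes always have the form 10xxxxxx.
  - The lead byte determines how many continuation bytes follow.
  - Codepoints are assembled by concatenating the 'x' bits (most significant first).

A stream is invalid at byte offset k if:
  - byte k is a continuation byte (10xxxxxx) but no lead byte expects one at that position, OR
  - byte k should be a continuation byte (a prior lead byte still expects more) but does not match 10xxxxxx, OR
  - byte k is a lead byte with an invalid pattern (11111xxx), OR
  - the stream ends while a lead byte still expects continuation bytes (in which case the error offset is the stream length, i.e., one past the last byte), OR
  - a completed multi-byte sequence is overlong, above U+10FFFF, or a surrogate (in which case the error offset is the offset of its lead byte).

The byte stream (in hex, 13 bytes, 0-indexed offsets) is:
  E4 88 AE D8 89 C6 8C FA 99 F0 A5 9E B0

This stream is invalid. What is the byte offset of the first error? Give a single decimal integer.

Byte[0]=E4: 3-byte lead, need 2 cont bytes. acc=0x4
Byte[1]=88: continuation. acc=(acc<<6)|0x08=0x108
Byte[2]=AE: continuation. acc=(acc<<6)|0x2E=0x422E
Completed: cp=U+422E (starts at byte 0)
Byte[3]=D8: 2-byte lead, need 1 cont bytes. acc=0x18
Byte[4]=89: continuation. acc=(acc<<6)|0x09=0x609
Completed: cp=U+0609 (starts at byte 3)
Byte[5]=C6: 2-byte lead, need 1 cont bytes. acc=0x6
Byte[6]=8C: continuation. acc=(acc<<6)|0x0C=0x18C
Completed: cp=U+018C (starts at byte 5)
Byte[7]=FA: INVALID lead byte (not 0xxx/110x/1110/11110)

Answer: 7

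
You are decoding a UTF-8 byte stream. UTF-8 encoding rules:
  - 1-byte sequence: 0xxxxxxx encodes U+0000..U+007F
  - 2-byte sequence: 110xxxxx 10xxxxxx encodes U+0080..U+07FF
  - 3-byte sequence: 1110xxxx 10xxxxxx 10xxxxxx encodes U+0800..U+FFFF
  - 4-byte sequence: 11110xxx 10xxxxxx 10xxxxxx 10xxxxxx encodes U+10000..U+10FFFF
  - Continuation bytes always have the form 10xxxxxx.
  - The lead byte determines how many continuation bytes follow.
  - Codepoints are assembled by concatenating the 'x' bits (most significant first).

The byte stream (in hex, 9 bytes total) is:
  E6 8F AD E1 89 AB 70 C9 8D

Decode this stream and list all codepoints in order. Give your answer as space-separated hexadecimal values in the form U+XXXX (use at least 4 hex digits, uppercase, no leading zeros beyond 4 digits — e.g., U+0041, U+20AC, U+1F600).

Byte[0]=E6: 3-byte lead, need 2 cont bytes. acc=0x6
Byte[1]=8F: continuation. acc=(acc<<6)|0x0F=0x18F
Byte[2]=AD: continuation. acc=(acc<<6)|0x2D=0x63ED
Completed: cp=U+63ED (starts at byte 0)
Byte[3]=E1: 3-byte lead, need 2 cont bytes. acc=0x1
Byte[4]=89: continuation. acc=(acc<<6)|0x09=0x49
Byte[5]=AB: continuation. acc=(acc<<6)|0x2B=0x126B
Completed: cp=U+126B (starts at byte 3)
Byte[6]=70: 1-byte ASCII. cp=U+0070
Byte[7]=C9: 2-byte lead, need 1 cont bytes. acc=0x9
Byte[8]=8D: continuation. acc=(acc<<6)|0x0D=0x24D
Completed: cp=U+024D (starts at byte 7)

Answer: U+63ED U+126B U+0070 U+024D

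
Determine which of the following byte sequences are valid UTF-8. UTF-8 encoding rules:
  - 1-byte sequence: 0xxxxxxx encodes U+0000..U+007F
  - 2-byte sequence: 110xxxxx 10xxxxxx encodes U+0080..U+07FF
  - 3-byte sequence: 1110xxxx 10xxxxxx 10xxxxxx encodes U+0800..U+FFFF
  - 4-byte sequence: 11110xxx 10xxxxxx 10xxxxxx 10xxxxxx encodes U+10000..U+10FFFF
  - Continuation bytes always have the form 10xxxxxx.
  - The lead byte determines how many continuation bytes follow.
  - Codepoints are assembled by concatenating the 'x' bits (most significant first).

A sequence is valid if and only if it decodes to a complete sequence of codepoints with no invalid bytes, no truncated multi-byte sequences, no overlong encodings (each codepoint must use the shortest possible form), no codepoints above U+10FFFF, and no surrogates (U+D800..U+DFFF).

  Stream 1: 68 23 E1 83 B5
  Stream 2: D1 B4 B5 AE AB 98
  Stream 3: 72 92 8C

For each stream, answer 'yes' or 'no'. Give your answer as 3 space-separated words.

Answer: yes no no

Derivation:
Stream 1: decodes cleanly. VALID
Stream 2: error at byte offset 2. INVALID
Stream 3: error at byte offset 1. INVALID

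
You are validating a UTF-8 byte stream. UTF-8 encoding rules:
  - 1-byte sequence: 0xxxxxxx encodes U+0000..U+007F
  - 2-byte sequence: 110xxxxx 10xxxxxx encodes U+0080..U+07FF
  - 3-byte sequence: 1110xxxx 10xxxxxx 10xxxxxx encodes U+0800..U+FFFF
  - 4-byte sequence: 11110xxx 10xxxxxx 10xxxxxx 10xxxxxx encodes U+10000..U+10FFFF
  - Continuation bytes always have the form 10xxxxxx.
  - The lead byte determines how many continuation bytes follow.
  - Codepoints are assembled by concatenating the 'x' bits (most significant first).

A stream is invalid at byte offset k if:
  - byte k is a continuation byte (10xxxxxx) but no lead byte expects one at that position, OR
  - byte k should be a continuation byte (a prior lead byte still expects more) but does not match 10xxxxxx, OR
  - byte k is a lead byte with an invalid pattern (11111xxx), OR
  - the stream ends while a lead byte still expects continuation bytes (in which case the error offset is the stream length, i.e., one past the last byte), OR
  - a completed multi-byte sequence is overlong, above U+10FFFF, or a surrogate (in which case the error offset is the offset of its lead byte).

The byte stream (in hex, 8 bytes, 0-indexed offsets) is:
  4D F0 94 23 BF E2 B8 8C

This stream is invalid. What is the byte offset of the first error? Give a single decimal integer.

Answer: 3

Derivation:
Byte[0]=4D: 1-byte ASCII. cp=U+004D
Byte[1]=F0: 4-byte lead, need 3 cont bytes. acc=0x0
Byte[2]=94: continuation. acc=(acc<<6)|0x14=0x14
Byte[3]=23: expected 10xxxxxx continuation. INVALID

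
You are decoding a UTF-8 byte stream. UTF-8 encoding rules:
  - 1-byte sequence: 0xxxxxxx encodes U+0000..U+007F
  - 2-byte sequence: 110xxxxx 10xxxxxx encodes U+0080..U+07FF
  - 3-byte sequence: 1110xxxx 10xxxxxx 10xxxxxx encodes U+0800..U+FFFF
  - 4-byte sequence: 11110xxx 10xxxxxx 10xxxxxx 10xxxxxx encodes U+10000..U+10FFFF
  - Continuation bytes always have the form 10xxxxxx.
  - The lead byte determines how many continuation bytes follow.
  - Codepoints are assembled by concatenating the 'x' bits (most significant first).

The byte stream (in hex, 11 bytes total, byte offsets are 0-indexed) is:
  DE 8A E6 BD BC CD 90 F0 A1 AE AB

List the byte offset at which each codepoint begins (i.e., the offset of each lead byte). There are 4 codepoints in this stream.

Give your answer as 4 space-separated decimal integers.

Byte[0]=DE: 2-byte lead, need 1 cont bytes. acc=0x1E
Byte[1]=8A: continuation. acc=(acc<<6)|0x0A=0x78A
Completed: cp=U+078A (starts at byte 0)
Byte[2]=E6: 3-byte lead, need 2 cont bytes. acc=0x6
Byte[3]=BD: continuation. acc=(acc<<6)|0x3D=0x1BD
Byte[4]=BC: continuation. acc=(acc<<6)|0x3C=0x6F7C
Completed: cp=U+6F7C (starts at byte 2)
Byte[5]=CD: 2-byte lead, need 1 cont bytes. acc=0xD
Byte[6]=90: continuation. acc=(acc<<6)|0x10=0x350
Completed: cp=U+0350 (starts at byte 5)
Byte[7]=F0: 4-byte lead, need 3 cont bytes. acc=0x0
Byte[8]=A1: continuation. acc=(acc<<6)|0x21=0x21
Byte[9]=AE: continuation. acc=(acc<<6)|0x2E=0x86E
Byte[10]=AB: continuation. acc=(acc<<6)|0x2B=0x21BAB
Completed: cp=U+21BAB (starts at byte 7)

Answer: 0 2 5 7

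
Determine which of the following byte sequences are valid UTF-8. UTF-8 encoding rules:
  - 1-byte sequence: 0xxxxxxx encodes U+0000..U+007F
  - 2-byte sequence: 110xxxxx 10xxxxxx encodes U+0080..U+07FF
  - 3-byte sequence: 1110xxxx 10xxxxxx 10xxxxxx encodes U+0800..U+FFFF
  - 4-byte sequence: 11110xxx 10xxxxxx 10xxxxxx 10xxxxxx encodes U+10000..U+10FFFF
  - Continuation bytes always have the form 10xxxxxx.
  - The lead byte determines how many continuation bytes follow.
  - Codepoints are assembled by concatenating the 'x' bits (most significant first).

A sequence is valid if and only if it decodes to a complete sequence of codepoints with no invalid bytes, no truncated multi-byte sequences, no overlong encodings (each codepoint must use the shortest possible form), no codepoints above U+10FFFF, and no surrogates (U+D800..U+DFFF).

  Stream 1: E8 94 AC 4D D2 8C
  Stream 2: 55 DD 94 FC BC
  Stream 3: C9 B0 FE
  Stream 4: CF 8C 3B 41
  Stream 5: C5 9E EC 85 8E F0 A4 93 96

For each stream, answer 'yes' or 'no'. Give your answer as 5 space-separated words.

Answer: yes no no yes yes

Derivation:
Stream 1: decodes cleanly. VALID
Stream 2: error at byte offset 3. INVALID
Stream 3: error at byte offset 2. INVALID
Stream 4: decodes cleanly. VALID
Stream 5: decodes cleanly. VALID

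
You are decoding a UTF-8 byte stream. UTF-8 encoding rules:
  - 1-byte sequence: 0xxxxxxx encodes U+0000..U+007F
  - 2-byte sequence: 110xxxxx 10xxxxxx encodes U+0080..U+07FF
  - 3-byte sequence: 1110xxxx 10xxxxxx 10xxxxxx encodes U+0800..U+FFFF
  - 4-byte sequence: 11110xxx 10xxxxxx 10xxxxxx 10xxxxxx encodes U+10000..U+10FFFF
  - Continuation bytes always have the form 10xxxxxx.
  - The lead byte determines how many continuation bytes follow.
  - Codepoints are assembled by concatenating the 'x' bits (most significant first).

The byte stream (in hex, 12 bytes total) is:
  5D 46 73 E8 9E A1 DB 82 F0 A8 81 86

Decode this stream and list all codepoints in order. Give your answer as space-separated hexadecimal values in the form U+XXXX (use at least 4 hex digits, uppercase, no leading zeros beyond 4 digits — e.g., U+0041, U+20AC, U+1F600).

Byte[0]=5D: 1-byte ASCII. cp=U+005D
Byte[1]=46: 1-byte ASCII. cp=U+0046
Byte[2]=73: 1-byte ASCII. cp=U+0073
Byte[3]=E8: 3-byte lead, need 2 cont bytes. acc=0x8
Byte[4]=9E: continuation. acc=(acc<<6)|0x1E=0x21E
Byte[5]=A1: continuation. acc=(acc<<6)|0x21=0x87A1
Completed: cp=U+87A1 (starts at byte 3)
Byte[6]=DB: 2-byte lead, need 1 cont bytes. acc=0x1B
Byte[7]=82: continuation. acc=(acc<<6)|0x02=0x6C2
Completed: cp=U+06C2 (starts at byte 6)
Byte[8]=F0: 4-byte lead, need 3 cont bytes. acc=0x0
Byte[9]=A8: continuation. acc=(acc<<6)|0x28=0x28
Byte[10]=81: continuation. acc=(acc<<6)|0x01=0xA01
Byte[11]=86: continuation. acc=(acc<<6)|0x06=0x28046
Completed: cp=U+28046 (starts at byte 8)

Answer: U+005D U+0046 U+0073 U+87A1 U+06C2 U+28046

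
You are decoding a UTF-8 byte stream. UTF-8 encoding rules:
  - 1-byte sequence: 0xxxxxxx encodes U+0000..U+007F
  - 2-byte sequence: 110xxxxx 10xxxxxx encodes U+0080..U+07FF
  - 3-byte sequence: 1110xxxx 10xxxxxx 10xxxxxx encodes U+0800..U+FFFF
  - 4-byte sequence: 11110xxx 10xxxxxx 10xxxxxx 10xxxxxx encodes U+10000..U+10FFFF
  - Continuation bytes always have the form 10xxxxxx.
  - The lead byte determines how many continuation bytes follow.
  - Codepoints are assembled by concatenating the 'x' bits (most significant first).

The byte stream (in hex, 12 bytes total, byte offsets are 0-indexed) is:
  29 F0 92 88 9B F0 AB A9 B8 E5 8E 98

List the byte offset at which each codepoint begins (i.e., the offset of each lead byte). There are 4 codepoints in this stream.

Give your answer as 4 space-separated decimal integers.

Answer: 0 1 5 9

Derivation:
Byte[0]=29: 1-byte ASCII. cp=U+0029
Byte[1]=F0: 4-byte lead, need 3 cont bytes. acc=0x0
Byte[2]=92: continuation. acc=(acc<<6)|0x12=0x12
Byte[3]=88: continuation. acc=(acc<<6)|0x08=0x488
Byte[4]=9B: continuation. acc=(acc<<6)|0x1B=0x1221B
Completed: cp=U+1221B (starts at byte 1)
Byte[5]=F0: 4-byte lead, need 3 cont bytes. acc=0x0
Byte[6]=AB: continuation. acc=(acc<<6)|0x2B=0x2B
Byte[7]=A9: continuation. acc=(acc<<6)|0x29=0xAE9
Byte[8]=B8: continuation. acc=(acc<<6)|0x38=0x2BA78
Completed: cp=U+2BA78 (starts at byte 5)
Byte[9]=E5: 3-byte lead, need 2 cont bytes. acc=0x5
Byte[10]=8E: continuation. acc=(acc<<6)|0x0E=0x14E
Byte[11]=98: continuation. acc=(acc<<6)|0x18=0x5398
Completed: cp=U+5398 (starts at byte 9)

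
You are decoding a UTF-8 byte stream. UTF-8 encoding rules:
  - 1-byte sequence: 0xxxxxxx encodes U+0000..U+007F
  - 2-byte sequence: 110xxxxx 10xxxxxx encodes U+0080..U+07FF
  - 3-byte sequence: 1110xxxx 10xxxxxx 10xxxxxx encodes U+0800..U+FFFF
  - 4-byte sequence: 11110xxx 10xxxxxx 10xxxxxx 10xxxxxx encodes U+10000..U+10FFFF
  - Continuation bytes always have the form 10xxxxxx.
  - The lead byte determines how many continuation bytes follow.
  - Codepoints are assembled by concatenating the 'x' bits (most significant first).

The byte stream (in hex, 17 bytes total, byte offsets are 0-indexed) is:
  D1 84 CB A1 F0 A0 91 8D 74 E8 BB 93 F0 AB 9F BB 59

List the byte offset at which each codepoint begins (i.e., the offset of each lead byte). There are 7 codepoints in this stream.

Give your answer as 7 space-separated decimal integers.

Byte[0]=D1: 2-byte lead, need 1 cont bytes. acc=0x11
Byte[1]=84: continuation. acc=(acc<<6)|0x04=0x444
Completed: cp=U+0444 (starts at byte 0)
Byte[2]=CB: 2-byte lead, need 1 cont bytes. acc=0xB
Byte[3]=A1: continuation. acc=(acc<<6)|0x21=0x2E1
Completed: cp=U+02E1 (starts at byte 2)
Byte[4]=F0: 4-byte lead, need 3 cont bytes. acc=0x0
Byte[5]=A0: continuation. acc=(acc<<6)|0x20=0x20
Byte[6]=91: continuation. acc=(acc<<6)|0x11=0x811
Byte[7]=8D: continuation. acc=(acc<<6)|0x0D=0x2044D
Completed: cp=U+2044D (starts at byte 4)
Byte[8]=74: 1-byte ASCII. cp=U+0074
Byte[9]=E8: 3-byte lead, need 2 cont bytes. acc=0x8
Byte[10]=BB: continuation. acc=(acc<<6)|0x3B=0x23B
Byte[11]=93: continuation. acc=(acc<<6)|0x13=0x8ED3
Completed: cp=U+8ED3 (starts at byte 9)
Byte[12]=F0: 4-byte lead, need 3 cont bytes. acc=0x0
Byte[13]=AB: continuation. acc=(acc<<6)|0x2B=0x2B
Byte[14]=9F: continuation. acc=(acc<<6)|0x1F=0xADF
Byte[15]=BB: continuation. acc=(acc<<6)|0x3B=0x2B7FB
Completed: cp=U+2B7FB (starts at byte 12)
Byte[16]=59: 1-byte ASCII. cp=U+0059

Answer: 0 2 4 8 9 12 16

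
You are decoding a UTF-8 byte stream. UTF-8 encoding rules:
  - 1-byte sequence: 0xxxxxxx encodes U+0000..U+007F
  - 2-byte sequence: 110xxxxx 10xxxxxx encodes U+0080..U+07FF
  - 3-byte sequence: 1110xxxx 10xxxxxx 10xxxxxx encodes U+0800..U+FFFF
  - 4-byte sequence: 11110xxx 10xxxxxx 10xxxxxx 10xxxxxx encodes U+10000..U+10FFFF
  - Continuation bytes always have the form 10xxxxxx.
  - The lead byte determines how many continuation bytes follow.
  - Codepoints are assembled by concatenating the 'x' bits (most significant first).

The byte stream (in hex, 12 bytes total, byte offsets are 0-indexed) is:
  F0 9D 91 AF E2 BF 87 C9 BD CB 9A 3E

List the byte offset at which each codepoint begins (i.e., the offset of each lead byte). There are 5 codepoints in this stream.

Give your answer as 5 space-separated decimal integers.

Byte[0]=F0: 4-byte lead, need 3 cont bytes. acc=0x0
Byte[1]=9D: continuation. acc=(acc<<6)|0x1D=0x1D
Byte[2]=91: continuation. acc=(acc<<6)|0x11=0x751
Byte[3]=AF: continuation. acc=(acc<<6)|0x2F=0x1D46F
Completed: cp=U+1D46F (starts at byte 0)
Byte[4]=E2: 3-byte lead, need 2 cont bytes. acc=0x2
Byte[5]=BF: continuation. acc=(acc<<6)|0x3F=0xBF
Byte[6]=87: continuation. acc=(acc<<6)|0x07=0x2FC7
Completed: cp=U+2FC7 (starts at byte 4)
Byte[7]=C9: 2-byte lead, need 1 cont bytes. acc=0x9
Byte[8]=BD: continuation. acc=(acc<<6)|0x3D=0x27D
Completed: cp=U+027D (starts at byte 7)
Byte[9]=CB: 2-byte lead, need 1 cont bytes. acc=0xB
Byte[10]=9A: continuation. acc=(acc<<6)|0x1A=0x2DA
Completed: cp=U+02DA (starts at byte 9)
Byte[11]=3E: 1-byte ASCII. cp=U+003E

Answer: 0 4 7 9 11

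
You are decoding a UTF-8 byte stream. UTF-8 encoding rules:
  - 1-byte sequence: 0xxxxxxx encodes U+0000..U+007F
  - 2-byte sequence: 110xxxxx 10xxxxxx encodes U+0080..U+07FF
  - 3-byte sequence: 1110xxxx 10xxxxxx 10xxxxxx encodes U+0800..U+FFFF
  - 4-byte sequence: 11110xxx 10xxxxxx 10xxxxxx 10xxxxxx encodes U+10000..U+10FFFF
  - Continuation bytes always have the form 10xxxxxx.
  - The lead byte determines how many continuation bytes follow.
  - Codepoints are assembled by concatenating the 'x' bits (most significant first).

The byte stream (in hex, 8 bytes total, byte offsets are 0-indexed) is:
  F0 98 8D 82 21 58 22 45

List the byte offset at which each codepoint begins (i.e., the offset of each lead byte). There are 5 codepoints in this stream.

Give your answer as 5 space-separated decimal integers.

Answer: 0 4 5 6 7

Derivation:
Byte[0]=F0: 4-byte lead, need 3 cont bytes. acc=0x0
Byte[1]=98: continuation. acc=(acc<<6)|0x18=0x18
Byte[2]=8D: continuation. acc=(acc<<6)|0x0D=0x60D
Byte[3]=82: continuation. acc=(acc<<6)|0x02=0x18342
Completed: cp=U+18342 (starts at byte 0)
Byte[4]=21: 1-byte ASCII. cp=U+0021
Byte[5]=58: 1-byte ASCII. cp=U+0058
Byte[6]=22: 1-byte ASCII. cp=U+0022
Byte[7]=45: 1-byte ASCII. cp=U+0045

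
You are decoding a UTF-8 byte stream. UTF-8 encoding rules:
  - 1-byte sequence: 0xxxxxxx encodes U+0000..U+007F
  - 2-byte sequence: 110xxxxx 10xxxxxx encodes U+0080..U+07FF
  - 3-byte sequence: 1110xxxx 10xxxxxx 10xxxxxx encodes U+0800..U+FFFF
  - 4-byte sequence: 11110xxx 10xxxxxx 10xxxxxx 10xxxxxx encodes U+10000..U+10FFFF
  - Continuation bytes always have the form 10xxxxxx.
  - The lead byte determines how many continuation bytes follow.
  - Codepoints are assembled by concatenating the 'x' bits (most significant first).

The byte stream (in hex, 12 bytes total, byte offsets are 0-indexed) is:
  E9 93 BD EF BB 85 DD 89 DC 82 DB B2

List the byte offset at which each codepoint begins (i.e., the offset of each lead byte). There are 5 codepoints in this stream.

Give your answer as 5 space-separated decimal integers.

Answer: 0 3 6 8 10

Derivation:
Byte[0]=E9: 3-byte lead, need 2 cont bytes. acc=0x9
Byte[1]=93: continuation. acc=(acc<<6)|0x13=0x253
Byte[2]=BD: continuation. acc=(acc<<6)|0x3D=0x94FD
Completed: cp=U+94FD (starts at byte 0)
Byte[3]=EF: 3-byte lead, need 2 cont bytes. acc=0xF
Byte[4]=BB: continuation. acc=(acc<<6)|0x3B=0x3FB
Byte[5]=85: continuation. acc=(acc<<6)|0x05=0xFEC5
Completed: cp=U+FEC5 (starts at byte 3)
Byte[6]=DD: 2-byte lead, need 1 cont bytes. acc=0x1D
Byte[7]=89: continuation. acc=(acc<<6)|0x09=0x749
Completed: cp=U+0749 (starts at byte 6)
Byte[8]=DC: 2-byte lead, need 1 cont bytes. acc=0x1C
Byte[9]=82: continuation. acc=(acc<<6)|0x02=0x702
Completed: cp=U+0702 (starts at byte 8)
Byte[10]=DB: 2-byte lead, need 1 cont bytes. acc=0x1B
Byte[11]=B2: continuation. acc=(acc<<6)|0x32=0x6F2
Completed: cp=U+06F2 (starts at byte 10)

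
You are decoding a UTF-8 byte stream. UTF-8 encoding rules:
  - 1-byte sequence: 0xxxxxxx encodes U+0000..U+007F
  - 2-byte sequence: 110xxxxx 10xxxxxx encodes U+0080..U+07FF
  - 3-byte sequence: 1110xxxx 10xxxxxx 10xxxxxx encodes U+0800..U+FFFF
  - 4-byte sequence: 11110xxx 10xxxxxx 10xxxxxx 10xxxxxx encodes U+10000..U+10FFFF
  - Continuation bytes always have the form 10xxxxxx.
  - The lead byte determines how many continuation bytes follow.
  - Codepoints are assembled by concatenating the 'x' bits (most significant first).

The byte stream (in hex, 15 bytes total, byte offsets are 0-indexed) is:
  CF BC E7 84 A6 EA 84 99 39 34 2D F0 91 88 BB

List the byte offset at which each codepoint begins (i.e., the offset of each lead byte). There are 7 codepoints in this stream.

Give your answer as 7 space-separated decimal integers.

Byte[0]=CF: 2-byte lead, need 1 cont bytes. acc=0xF
Byte[1]=BC: continuation. acc=(acc<<6)|0x3C=0x3FC
Completed: cp=U+03FC (starts at byte 0)
Byte[2]=E7: 3-byte lead, need 2 cont bytes. acc=0x7
Byte[3]=84: continuation. acc=(acc<<6)|0x04=0x1C4
Byte[4]=A6: continuation. acc=(acc<<6)|0x26=0x7126
Completed: cp=U+7126 (starts at byte 2)
Byte[5]=EA: 3-byte lead, need 2 cont bytes. acc=0xA
Byte[6]=84: continuation. acc=(acc<<6)|0x04=0x284
Byte[7]=99: continuation. acc=(acc<<6)|0x19=0xA119
Completed: cp=U+A119 (starts at byte 5)
Byte[8]=39: 1-byte ASCII. cp=U+0039
Byte[9]=34: 1-byte ASCII. cp=U+0034
Byte[10]=2D: 1-byte ASCII. cp=U+002D
Byte[11]=F0: 4-byte lead, need 3 cont bytes. acc=0x0
Byte[12]=91: continuation. acc=(acc<<6)|0x11=0x11
Byte[13]=88: continuation. acc=(acc<<6)|0x08=0x448
Byte[14]=BB: continuation. acc=(acc<<6)|0x3B=0x1123B
Completed: cp=U+1123B (starts at byte 11)

Answer: 0 2 5 8 9 10 11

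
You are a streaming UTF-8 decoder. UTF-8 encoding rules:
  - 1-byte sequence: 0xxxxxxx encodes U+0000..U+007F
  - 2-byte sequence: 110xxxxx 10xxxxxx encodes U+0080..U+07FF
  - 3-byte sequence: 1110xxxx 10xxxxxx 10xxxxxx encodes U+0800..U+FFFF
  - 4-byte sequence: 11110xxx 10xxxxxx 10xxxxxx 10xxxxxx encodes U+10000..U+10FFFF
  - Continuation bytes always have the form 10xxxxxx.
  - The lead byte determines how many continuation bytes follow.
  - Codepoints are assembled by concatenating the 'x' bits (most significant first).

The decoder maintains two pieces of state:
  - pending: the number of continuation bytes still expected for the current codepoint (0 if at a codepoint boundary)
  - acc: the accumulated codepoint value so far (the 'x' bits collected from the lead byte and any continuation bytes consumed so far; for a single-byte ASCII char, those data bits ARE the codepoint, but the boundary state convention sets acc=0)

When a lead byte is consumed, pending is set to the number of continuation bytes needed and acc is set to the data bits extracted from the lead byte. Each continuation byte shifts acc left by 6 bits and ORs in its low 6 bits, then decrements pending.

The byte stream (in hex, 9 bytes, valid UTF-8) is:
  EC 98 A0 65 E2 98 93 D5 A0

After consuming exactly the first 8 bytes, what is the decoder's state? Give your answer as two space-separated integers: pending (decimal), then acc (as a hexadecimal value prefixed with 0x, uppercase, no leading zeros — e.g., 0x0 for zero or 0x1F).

Answer: 1 0x15

Derivation:
Byte[0]=EC: 3-byte lead. pending=2, acc=0xC
Byte[1]=98: continuation. acc=(acc<<6)|0x18=0x318, pending=1
Byte[2]=A0: continuation. acc=(acc<<6)|0x20=0xC620, pending=0
Byte[3]=65: 1-byte. pending=0, acc=0x0
Byte[4]=E2: 3-byte lead. pending=2, acc=0x2
Byte[5]=98: continuation. acc=(acc<<6)|0x18=0x98, pending=1
Byte[6]=93: continuation. acc=(acc<<6)|0x13=0x2613, pending=0
Byte[7]=D5: 2-byte lead. pending=1, acc=0x15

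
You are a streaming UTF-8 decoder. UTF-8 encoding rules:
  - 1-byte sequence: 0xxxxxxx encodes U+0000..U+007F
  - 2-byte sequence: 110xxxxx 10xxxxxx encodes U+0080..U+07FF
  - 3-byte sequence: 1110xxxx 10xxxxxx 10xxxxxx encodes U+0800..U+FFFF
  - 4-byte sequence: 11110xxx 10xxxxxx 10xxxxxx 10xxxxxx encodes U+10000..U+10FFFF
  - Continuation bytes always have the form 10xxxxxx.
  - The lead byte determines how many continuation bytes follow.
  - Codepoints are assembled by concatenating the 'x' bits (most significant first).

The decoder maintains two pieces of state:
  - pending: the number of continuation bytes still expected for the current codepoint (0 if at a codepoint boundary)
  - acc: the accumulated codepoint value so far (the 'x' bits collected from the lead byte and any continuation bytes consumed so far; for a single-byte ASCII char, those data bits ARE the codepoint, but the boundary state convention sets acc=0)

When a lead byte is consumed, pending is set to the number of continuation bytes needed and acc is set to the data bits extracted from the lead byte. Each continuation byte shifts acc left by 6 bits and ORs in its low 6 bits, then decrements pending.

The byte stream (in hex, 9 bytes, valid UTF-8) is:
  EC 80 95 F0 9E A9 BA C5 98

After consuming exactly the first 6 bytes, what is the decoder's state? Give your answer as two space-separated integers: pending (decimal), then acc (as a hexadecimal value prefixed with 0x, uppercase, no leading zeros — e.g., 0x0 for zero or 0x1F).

Byte[0]=EC: 3-byte lead. pending=2, acc=0xC
Byte[1]=80: continuation. acc=(acc<<6)|0x00=0x300, pending=1
Byte[2]=95: continuation. acc=(acc<<6)|0x15=0xC015, pending=0
Byte[3]=F0: 4-byte lead. pending=3, acc=0x0
Byte[4]=9E: continuation. acc=(acc<<6)|0x1E=0x1E, pending=2
Byte[5]=A9: continuation. acc=(acc<<6)|0x29=0x7A9, pending=1

Answer: 1 0x7A9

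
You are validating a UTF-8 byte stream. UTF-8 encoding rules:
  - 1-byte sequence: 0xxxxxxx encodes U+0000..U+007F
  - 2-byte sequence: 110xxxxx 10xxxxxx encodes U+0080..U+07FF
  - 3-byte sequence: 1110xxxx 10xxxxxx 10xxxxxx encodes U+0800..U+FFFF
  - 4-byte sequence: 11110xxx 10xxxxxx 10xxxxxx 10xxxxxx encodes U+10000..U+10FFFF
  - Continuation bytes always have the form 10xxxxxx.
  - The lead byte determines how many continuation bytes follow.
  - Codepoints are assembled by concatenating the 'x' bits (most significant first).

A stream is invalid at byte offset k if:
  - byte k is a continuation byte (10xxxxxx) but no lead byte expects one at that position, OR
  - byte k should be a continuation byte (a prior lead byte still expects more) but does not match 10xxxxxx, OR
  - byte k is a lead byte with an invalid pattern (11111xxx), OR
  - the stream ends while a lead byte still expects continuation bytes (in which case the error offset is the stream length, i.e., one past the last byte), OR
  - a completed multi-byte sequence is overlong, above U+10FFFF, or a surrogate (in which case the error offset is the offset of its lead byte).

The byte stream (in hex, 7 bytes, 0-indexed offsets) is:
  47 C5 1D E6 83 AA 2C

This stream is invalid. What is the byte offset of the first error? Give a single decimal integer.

Answer: 2

Derivation:
Byte[0]=47: 1-byte ASCII. cp=U+0047
Byte[1]=C5: 2-byte lead, need 1 cont bytes. acc=0x5
Byte[2]=1D: expected 10xxxxxx continuation. INVALID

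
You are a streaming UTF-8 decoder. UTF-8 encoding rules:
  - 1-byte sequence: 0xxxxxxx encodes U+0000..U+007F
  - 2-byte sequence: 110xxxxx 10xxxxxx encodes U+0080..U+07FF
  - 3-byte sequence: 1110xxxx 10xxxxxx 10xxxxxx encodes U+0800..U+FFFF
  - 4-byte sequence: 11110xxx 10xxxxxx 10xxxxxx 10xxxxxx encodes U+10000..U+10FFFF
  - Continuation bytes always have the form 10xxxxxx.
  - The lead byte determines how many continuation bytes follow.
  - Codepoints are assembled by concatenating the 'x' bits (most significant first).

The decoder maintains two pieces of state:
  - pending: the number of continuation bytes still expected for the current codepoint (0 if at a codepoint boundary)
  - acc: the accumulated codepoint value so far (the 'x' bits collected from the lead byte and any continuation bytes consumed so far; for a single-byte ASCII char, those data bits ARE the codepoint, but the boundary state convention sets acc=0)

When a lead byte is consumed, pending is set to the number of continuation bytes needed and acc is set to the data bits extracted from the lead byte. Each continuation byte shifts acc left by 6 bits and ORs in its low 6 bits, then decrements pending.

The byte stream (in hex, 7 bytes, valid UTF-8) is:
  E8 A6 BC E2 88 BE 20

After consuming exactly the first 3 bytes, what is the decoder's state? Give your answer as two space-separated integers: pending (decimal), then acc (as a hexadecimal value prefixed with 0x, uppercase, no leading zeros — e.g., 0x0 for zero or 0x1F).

Answer: 0 0x89BC

Derivation:
Byte[0]=E8: 3-byte lead. pending=2, acc=0x8
Byte[1]=A6: continuation. acc=(acc<<6)|0x26=0x226, pending=1
Byte[2]=BC: continuation. acc=(acc<<6)|0x3C=0x89BC, pending=0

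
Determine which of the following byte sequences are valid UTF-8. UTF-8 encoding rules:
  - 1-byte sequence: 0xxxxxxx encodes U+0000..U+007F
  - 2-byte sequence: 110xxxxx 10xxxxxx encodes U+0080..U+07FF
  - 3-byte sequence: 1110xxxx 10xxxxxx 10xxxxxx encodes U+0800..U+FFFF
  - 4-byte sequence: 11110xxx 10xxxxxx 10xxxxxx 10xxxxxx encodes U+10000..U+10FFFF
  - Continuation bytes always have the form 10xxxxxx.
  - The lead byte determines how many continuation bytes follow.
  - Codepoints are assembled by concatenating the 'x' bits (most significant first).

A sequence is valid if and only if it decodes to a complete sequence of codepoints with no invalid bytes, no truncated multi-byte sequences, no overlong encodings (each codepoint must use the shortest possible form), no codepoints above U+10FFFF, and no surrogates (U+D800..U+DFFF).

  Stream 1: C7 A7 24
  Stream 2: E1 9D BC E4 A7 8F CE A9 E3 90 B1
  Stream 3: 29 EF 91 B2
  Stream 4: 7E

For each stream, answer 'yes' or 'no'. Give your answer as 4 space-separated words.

Answer: yes yes yes yes

Derivation:
Stream 1: decodes cleanly. VALID
Stream 2: decodes cleanly. VALID
Stream 3: decodes cleanly. VALID
Stream 4: decodes cleanly. VALID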